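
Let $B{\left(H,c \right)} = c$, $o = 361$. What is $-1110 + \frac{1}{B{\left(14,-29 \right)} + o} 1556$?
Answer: $- \frac{91741}{83} \approx -1105.3$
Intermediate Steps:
$-1110 + \frac{1}{B{\left(14,-29 \right)} + o} 1556 = -1110 + \frac{1}{-29 + 361} \cdot 1556 = -1110 + \frac{1}{332} \cdot 1556 = -1110 + \frac{389}{83} = - \frac{91741}{83}$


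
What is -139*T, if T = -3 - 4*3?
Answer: 2085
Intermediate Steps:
T = -15 (T = -3 - 12 = -15)
-139*T = -139*(-15) = 2085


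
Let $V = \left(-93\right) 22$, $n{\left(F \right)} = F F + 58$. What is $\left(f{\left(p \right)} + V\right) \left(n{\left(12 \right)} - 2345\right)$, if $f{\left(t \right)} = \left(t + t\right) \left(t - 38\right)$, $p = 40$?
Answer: $4041698$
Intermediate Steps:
$n{\left(F \right)} = 58 + F^{2}$ ($n{\left(F \right)} = F^{2} + 58 = 58 + F^{2}$)
$f{\left(t \right)} = 2 t \left(-38 + t\right)$
$V = -2046$
$\left(f{\left(p \right)} + V\right) \left(n{\left(12 \right)} - 2345\right) = \left(2 \cdot 40 \left(-38 + 40\right) - 2046\right) \left(\left(58 + 12^{2}\right) - 2345\right) = \left(2 \cdot 40 \cdot 2 - 2046\right) \left(\left(58 + 144\right) - 2345\right) = \left(160 - 2046\right) \left(202 - 2345\right) = \left(-1886\right) \left(-2143\right) = 4041698$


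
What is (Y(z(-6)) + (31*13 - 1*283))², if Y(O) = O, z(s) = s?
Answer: 12996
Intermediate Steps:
(Y(z(-6)) + (31*13 - 1*283))² = (-6 + (31*13 - 1*283))² = (-6 + (403 - 283))² = (-6 + 120)² = 114² = 12996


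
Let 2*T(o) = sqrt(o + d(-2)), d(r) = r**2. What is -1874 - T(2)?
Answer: -1874 - sqrt(6)/2 ≈ -1875.2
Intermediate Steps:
T(o) = sqrt(4 + o)/2 (T(o) = sqrt(o + (-2)**2)/2 = sqrt(o + 4)/2 = sqrt(4 + o)/2)
-1874 - T(2) = -1874 - sqrt(4 + 2)/2 = -1874 - sqrt(6)/2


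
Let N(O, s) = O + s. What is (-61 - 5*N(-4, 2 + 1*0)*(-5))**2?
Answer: 12321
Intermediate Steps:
(-61 - 5*N(-4, 2 + 1*0)*(-5))**2 = (-61 - 5*(-4 + (2 + 1*0))*(-5))**2 = (-61 - 5*(-4 + (2 + 0))*(-5))**2 = (-61 - 5*(-4 + 2)*(-5))**2 = (-61 - 5*(-2)*(-5))**2 = (-61 + 10*(-5))**2 = (-61 - 50)**2 = (-111)**2 = 12321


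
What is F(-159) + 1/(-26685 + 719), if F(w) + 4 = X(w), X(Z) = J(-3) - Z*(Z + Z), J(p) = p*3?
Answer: -1313230451/25966 ≈ -50575.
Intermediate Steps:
J(p) = 3*p
X(Z) = -9 - 2*Z**2 (X(Z) = 3*(-3) - Z*(Z + Z) = -9 - Z*2*Z = -9 - 2*Z**2)
F(w) = -13 - 2*w**2 (F(w) = -4 + (-9 - 2*w**2) = -13 - 2*w**2)
F(-159) + 1/(-26685 + 719) = (-13 - 2*(-159)**2) + 1/(-26685 + 719) = (-13 - 2*25281) + 1/(-25966) = (-13 - 50562) - 1/25966 = -50575 - 1/25966 = -1313230451/25966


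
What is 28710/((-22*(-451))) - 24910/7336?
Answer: -830465/1654268 ≈ -0.50201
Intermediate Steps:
28710/((-22*(-451))) - 24910/7336 = 28710/9922 - 24910*1/7336 = 28710*(1/9922) - 12455/3668 = 1305/451 - 12455/3668 = -830465/1654268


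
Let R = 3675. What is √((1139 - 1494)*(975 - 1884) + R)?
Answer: √326370 ≈ 571.29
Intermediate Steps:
√((1139 - 1494)*(975 - 1884) + R) = √((1139 - 1494)*(975 - 1884) + 3675) = √(-355*(-909) + 3675) = √(322695 + 3675) = √326370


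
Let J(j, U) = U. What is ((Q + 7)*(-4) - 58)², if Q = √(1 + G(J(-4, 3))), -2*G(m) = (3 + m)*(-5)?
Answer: 10404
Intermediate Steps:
G(m) = 15/2 + 5*m/2 (G(m) = -(3 + m)*(-5)/2 = -(-15 - 5*m)/2 = 15/2 + 5*m/2)
Q = 4 (Q = √(1 + (15/2 + (5/2)*3)) = √(1 + (15/2 + 15/2)) = √(1 + 15) = √16 = 4)
((Q + 7)*(-4) - 58)² = ((4 + 7)*(-4) - 58)² = (11*(-4) - 58)² = (-44 - 58)² = (-102)² = 10404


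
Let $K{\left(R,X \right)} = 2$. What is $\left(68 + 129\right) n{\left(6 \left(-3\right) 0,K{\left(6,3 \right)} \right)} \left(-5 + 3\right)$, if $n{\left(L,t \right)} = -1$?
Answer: $394$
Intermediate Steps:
$\left(68 + 129\right) n{\left(6 \left(-3\right) 0,K{\left(6,3 \right)} \right)} \left(-5 + 3\right) = \left(68 + 129\right) \left(- (-5 + 3)\right) = 197 \left(\left(-1\right) \left(-2\right)\right) = 197 \cdot 2 = 394$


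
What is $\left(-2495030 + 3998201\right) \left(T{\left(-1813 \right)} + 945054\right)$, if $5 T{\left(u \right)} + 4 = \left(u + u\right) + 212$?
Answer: $\frac{7097750992692}{5} \approx 1.4195 \cdot 10^{12}$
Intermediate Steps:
$T{\left(u \right)} = \frac{208}{5} + \frac{2 u}{5}$ ($T{\left(u \right)} = - \frac{4}{5} + \frac{\left(u + u\right) + 212}{5} = - \frac{4}{5} + \frac{2 u + 212}{5} = - \frac{4}{5} + \frac{212 + 2 u}{5} = - \frac{4}{5} + \left(\frac{212}{5} + \frac{2 u}{5}\right) = \frac{208}{5} + \frac{2 u}{5}$)
$\left(-2495030 + 3998201\right) \left(T{\left(-1813 \right)} + 945054\right) = \left(-2495030 + 3998201\right) \left(\left(\frac{208}{5} + \frac{2}{5} \left(-1813\right)\right) + 945054\right) = 1503171 \left(\left(\frac{208}{5} - \frac{3626}{5}\right) + 945054\right) = 1503171 \left(- \frac{3418}{5} + 945054\right) = 1503171 \cdot \frac{4721852}{5} = \frac{7097750992692}{5}$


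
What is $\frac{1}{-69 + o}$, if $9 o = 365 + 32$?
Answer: $- \frac{9}{224} \approx -0.040179$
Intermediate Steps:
$o = \frac{397}{9}$ ($o = \frac{365 + 32}{9} = \frac{1}{9} \cdot 397 = \frac{397}{9} \approx 44.111$)
$\frac{1}{-69 + o} = \frac{1}{-69 + \frac{397}{9}} = \frac{1}{- \frac{224}{9}} = - \frac{9}{224}$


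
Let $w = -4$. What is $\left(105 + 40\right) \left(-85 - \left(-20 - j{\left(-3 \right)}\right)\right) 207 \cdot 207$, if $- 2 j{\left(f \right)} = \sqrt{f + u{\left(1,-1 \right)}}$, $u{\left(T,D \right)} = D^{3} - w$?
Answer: $-403851825$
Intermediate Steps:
$u{\left(T,D \right)} = 4 + D^{3}$ ($u{\left(T,D \right)} = D^{3} - -4 = D^{3} + 4 = 4 + D^{3}$)
$j{\left(f \right)} = - \frac{\sqrt{3 + f}}{2}$ ($j{\left(f \right)} = - \frac{\sqrt{f + \left(4 + \left(-1\right)^{3}\right)}}{2} = - \frac{\sqrt{f + \left(4 - 1\right)}}{2} = - \frac{\sqrt{f + 3}}{2} = - \frac{\sqrt{3 + f}}{2}$)
$\left(105 + 40\right) \left(-85 - \left(-20 - j{\left(-3 \right)}\right)\right) 207 \cdot 207 = \left(105 + 40\right) \left(-85 + \left(\left(- \frac{\sqrt{3 - 3}}{2} + 32\right) - 12\right)\right) 207 \cdot 207 = 145 \left(-85 + \left(\left(- \frac{\sqrt{0}}{2} + 32\right) - 12\right)\right) 207 \cdot 207 = 145 \left(-85 + \left(\left(\left(- \frac{1}{2}\right) 0 + 32\right) - 12\right)\right) 207 \cdot 207 = 145 \left(-85 + \left(\left(0 + 32\right) - 12\right)\right) 207 \cdot 207 = 145 \left(-85 + \left(32 - 12\right)\right) 207 \cdot 207 = 145 \left(-85 + 20\right) 207 \cdot 207 = 145 \left(-65\right) 207 \cdot 207 = \left(-9425\right) 207 \cdot 207 = \left(-1950975\right) 207 = -403851825$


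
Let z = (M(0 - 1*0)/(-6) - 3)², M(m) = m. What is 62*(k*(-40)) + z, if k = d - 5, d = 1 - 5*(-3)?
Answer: -27271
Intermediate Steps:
d = 16 (d = 1 + 15 = 16)
z = 9 (z = ((0 - 1*0)/(-6) - 3)² = ((0 + 0)*(-⅙) - 3)² = (0*(-⅙) - 3)² = (0 - 3)² = (-3)² = 9)
k = 11 (k = 16 - 5 = 11)
62*(k*(-40)) + z = 62*(11*(-40)) + 9 = 62*(-440) + 9 = -27280 + 9 = -27271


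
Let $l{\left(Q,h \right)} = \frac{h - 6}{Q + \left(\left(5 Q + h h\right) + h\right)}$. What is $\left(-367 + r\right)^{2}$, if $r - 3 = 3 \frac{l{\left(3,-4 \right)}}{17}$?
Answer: $\frac{38303721}{289} \approx 1.3254 \cdot 10^{5}$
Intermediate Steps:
$l{\left(Q,h \right)} = \frac{-6 + h}{h + h^{2} + 6 Q}$ ($l{\left(Q,h \right)} = \frac{-6 + h}{Q + \left(\left(5 Q + h^{2}\right) + h\right)} = \frac{-6 + h}{Q + \left(\left(h^{2} + 5 Q\right) + h\right)} = \frac{-6 + h}{Q + \left(h + h^{2} + 5 Q\right)} = \frac{-6 + h}{h + h^{2} + 6 Q}$)
$r = \frac{50}{17}$ ($r = 3 + 3 \frac{\frac{1}{-4 + \left(-4\right)^{2} + 6 \cdot 3} \left(-6 - 4\right)}{17} = 3 + 3 \frac{1}{-4 + 16 + 18} \left(-10\right) \frac{1}{17} = 3 + 3 \cdot \frac{1}{30} \left(-10\right) \frac{1}{17} = 3 + 3 \left(\left(- \frac{1}{3}\right) \frac{1}{17}\right) = 3 + 3 \left(- \frac{1}{51}\right) = 3 - \frac{1}{17} = \frac{50}{17} \approx 2.9412$)
$\left(-367 + r\right)^{2} = \left(-367 + \frac{50}{17}\right)^{2} = \left(- \frac{6189}{17}\right)^{2} = \frac{38303721}{289}$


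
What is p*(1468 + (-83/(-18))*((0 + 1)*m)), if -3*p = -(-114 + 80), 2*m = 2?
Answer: -450619/27 ≈ -16690.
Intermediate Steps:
m = 1 (m = (½)*2 = 1)
p = -34/3 (p = -(-1)*(-114 + 80)/3 = -(-1)*(-34)/3 = -⅓*34 = -34/3 ≈ -11.333)
p*(1468 + (-83/(-18))*((0 + 1)*m)) = -34*(1468 + (-83/(-18))*((0 + 1)*1))/3 = -34*(1468 + (-83*(-1/18))*(1*1))/3 = -34*(1468 + (83/18)*1)/3 = -34*(1468 + 83/18)/3 = -34/3*26507/18 = -450619/27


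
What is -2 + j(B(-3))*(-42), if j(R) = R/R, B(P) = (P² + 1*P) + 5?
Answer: -44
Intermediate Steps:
B(P) = 5 + P + P² (B(P) = (P² + P) + 5 = (P + P²) + 5 = 5 + P + P²)
j(R) = 1
-2 + j(B(-3))*(-42) = -2 + 1*(-42) = -2 - 42 = -44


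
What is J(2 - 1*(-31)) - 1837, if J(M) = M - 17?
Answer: -1821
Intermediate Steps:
J(M) = -17 + M
J(2 - 1*(-31)) - 1837 = (-17 + (2 - 1*(-31))) - 1837 = (-17 + (2 + 31)) - 1837 = (-17 + 33) - 1837 = 16 - 1837 = -1821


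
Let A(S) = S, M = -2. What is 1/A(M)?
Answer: -1/2 ≈ -0.50000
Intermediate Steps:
1/A(M) = 1/(-2) = -1/2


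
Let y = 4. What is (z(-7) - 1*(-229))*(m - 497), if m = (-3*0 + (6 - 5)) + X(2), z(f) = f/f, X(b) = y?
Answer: -113160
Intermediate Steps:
X(b) = 4
z(f) = 1
m = 5 (m = (-3*0 + (6 - 5)) + 4 = (0 + 1) + 4 = 1 + 4 = 5)
(z(-7) - 1*(-229))*(m - 497) = (1 - 1*(-229))*(5 - 497) = (1 + 229)*(-492) = 230*(-492) = -113160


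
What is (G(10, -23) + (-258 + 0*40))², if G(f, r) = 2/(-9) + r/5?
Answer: 139877929/2025 ≈ 69076.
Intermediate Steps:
G(f, r) = -2/9 + r/5 (G(f, r) = 2*(-⅑) + r*(⅕) = -2/9 + r/5)
(G(10, -23) + (-258 + 0*40))² = ((-2/9 + (⅕)*(-23)) + (-258 + 0*40))² = ((-2/9 - 23/5) + (-258 + 0))² = (-217/45 - 258)² = (-11827/45)² = 139877929/2025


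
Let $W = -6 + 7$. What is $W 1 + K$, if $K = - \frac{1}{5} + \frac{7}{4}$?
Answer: $\frac{51}{20} \approx 2.55$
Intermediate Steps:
$W = 1$
$K = \frac{31}{20}$ ($K = \left(-1\right) \frac{1}{5} + 7 \cdot \frac{1}{4} = - \frac{1}{5} + \frac{7}{4} = \frac{31}{20} \approx 1.55$)
$W 1 + K = 1 \cdot 1 + \frac{31}{20} = 1 + \frac{31}{20} = \frac{51}{20}$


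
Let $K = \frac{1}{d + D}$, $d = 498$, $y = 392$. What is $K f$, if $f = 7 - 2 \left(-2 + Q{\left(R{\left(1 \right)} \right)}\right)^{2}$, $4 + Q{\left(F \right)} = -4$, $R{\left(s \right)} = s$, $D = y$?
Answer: $- \frac{193}{890} \approx -0.21685$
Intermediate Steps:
$D = 392$
$Q{\left(F \right)} = -8$ ($Q{\left(F \right)} = -4 - 4 = -8$)
$f = -193$ ($f = 7 - 2 \left(-2 - 8\right)^{2} = 7 - 2 \left(-10\right)^{2} = 7 - 200 = -193$)
$K = \frac{1}{890}$ ($K = \frac{1}{498 + 392} = \frac{1}{890} \approx 0.0011236$)
$K f = \frac{1}{890} \left(-193\right) = - \frac{193}{890}$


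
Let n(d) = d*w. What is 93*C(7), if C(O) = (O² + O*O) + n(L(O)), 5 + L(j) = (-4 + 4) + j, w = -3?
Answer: 8556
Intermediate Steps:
L(j) = -5 + j (L(j) = -5 + ((-4 + 4) + j) = -5 + (0 + j) = -5 + j)
n(d) = -3*d (n(d) = d*(-3) = -3*d)
C(O) = 15 - 3*O + 2*O² (C(O) = (O² + O*O) - 3*(-5 + O) = (O² + O²) + (15 - 3*O) = 2*O² + (15 - 3*O) = 15 - 3*O + 2*O²)
93*C(7) = 93*(15 - 3*7 + 2*7²) = 93*(15 - 21 + 2*49) = 93*(15 - 21 + 98) = 93*92 = 8556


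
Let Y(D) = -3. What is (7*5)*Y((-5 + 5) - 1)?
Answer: -105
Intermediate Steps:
(7*5)*Y((-5 + 5) - 1) = (7*5)*(-3) = 35*(-3) = -105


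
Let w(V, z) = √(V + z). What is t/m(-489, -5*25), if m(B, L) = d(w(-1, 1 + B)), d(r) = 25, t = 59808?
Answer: 59808/25 ≈ 2392.3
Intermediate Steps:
m(B, L) = 25
t/m(-489, -5*25) = 59808/25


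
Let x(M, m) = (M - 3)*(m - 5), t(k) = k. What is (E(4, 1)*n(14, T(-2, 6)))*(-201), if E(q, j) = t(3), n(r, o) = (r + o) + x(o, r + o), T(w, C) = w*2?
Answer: 15075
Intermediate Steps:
T(w, C) = 2*w
x(M, m) = (-5 + m)*(-3 + M) (x(M, m) = (-3 + M)*(-5 + m) = (-5 + m)*(-3 + M))
n(r, o) = 15 - 7*o - 2*r + o*(o + r) (n(r, o) = (r + o) + (15 - 5*o - 3*(r + o) + o*(r + o)) = (o + r) + (15 - 5*o - 3*(o + r) + o*(o + r)) = (o + r) + (15 - 5*o + (-3*o - 3*r) + o*(o + r)) = (o + r) + (15 - 8*o - 3*r + o*(o + r)) = 15 - 7*o - 2*r + o*(o + r))
E(q, j) = 3
(E(4, 1)*n(14, T(-2, 6)))*(-201) = (3*(15 - 14*(-2) - 2*14 + (2*(-2))*(2*(-2) + 14)))*(-201) = (3*(15 - 7*(-4) - 28 - 4*(-4 + 14)))*(-201) = (3*(15 + 28 - 28 - 4*10))*(-201) = (3*(15 + 28 - 28 - 40))*(-201) = (3*(-25))*(-201) = -75*(-201) = 15075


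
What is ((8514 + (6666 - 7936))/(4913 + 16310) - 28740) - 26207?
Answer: -1166132937/21223 ≈ -54947.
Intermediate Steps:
((8514 + (6666 - 7936))/(4913 + 16310) - 28740) - 26207 = ((8514 - 1270)/21223 - 28740) - 26207 = (7244*(1/21223) - 28740) - 26207 = (7244/21223 - 28740) - 26207 = -609941776/21223 - 26207 = -1166132937/21223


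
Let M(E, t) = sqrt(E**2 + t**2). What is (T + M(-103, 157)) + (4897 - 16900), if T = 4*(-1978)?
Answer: -19915 + 17*sqrt(122) ≈ -19727.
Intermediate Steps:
T = -7912
(T + M(-103, 157)) + (4897 - 16900) = (-7912 + sqrt((-103)**2 + 157**2)) + (4897 - 16900) = (-7912 + sqrt(10609 + 24649)) - 12003 = (-7912 + sqrt(35258)) - 12003 = (-7912 + 17*sqrt(122)) - 12003 = -19915 + 17*sqrt(122)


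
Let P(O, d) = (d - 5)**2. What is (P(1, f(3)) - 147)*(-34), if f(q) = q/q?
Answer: 4454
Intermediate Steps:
f(q) = 1
P(O, d) = (-5 + d)**2
(P(1, f(3)) - 147)*(-34) = ((-5 + 1)**2 - 147)*(-34) = ((-4)**2 - 147)*(-34) = (16 - 147)*(-34) = -131*(-34) = 4454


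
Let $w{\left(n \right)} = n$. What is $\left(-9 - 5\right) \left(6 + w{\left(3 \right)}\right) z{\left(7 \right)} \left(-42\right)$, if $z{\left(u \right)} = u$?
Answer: $37044$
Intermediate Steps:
$\left(-9 - 5\right) \left(6 + w{\left(3 \right)}\right) z{\left(7 \right)} \left(-42\right) = \left(-9 - 5\right) \left(6 + 3\right) 7 \left(-42\right) = \left(-14\right) 9 \cdot 7 \left(-42\right) = \left(-126\right) 7 \left(-42\right) = \left(-882\right) \left(-42\right) = 37044$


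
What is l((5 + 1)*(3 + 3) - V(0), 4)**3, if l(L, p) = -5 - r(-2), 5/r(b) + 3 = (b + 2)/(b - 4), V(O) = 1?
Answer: -1000/27 ≈ -37.037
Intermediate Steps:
r(b) = 5/(-3 + (2 + b)/(-4 + b)) (r(b) = 5/(-3 + (b + 2)/(b - 4)) = 5/(-3 + (2 + b)/(-4 + b)))
l(L, p) = -10/3 (l(L, p) = -5 - 5*(4 - 1*(-2))/(2*(-7 - 2)) = -5 - 5*(4 + 2)/(2*(-9)) = -5 - 5*(-1)*6/(2*9) = -5 - 1*(-5/3) = -5 + 5/3 = -10/3)
l((5 + 1)*(3 + 3) - V(0), 4)**3 = (-10/3)**3 = -1000/27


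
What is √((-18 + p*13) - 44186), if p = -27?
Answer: I*√44555 ≈ 211.08*I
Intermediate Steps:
√((-18 + p*13) - 44186) = √((-18 - 27*13) - 44186) = √((-18 - 351) - 44186) = √(-369 - 44186) = √(-44555) = I*√44555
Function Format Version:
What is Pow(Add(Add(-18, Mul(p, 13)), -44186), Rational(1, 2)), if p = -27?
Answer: Mul(I, Pow(44555, Rational(1, 2))) ≈ Mul(211.08, I)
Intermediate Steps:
Pow(Add(Add(-18, Mul(p, 13)), -44186), Rational(1, 2)) = Pow(Add(Add(-18, Mul(-27, 13)), -44186), Rational(1, 2)) = Pow(Add(Add(-18, -351), -44186), Rational(1, 2)) = Pow(Add(-369, -44186), Rational(1, 2)) = Pow(-44555, Rational(1, 2)) = Mul(I, Pow(44555, Rational(1, 2)))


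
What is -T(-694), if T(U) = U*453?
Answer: 314382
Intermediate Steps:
T(U) = 453*U
-T(-694) = -453*(-694) = -1*(-314382) = 314382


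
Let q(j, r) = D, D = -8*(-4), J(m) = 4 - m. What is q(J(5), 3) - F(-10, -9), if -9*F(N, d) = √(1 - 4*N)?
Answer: 32 + √41/9 ≈ 32.711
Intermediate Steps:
D = 32
F(N, d) = -√(1 - 4*N)/9
q(j, r) = 32
q(J(5), 3) - F(-10, -9) = 32 - (-1)*√(1 - 4*(-10))/9 = 32 - (-1)*√(1 + 40)/9 = 32 - (-1)*√41/9 = 32 + √41/9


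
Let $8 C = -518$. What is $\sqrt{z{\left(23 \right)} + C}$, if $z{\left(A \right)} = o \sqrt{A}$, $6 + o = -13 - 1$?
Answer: $\frac{\sqrt{-259 - 80 \sqrt{23}}}{2} \approx 12.675 i$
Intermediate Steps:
$C = - \frac{259}{4}$ ($C = \frac{1}{8} \left(-518\right) = - \frac{259}{4} \approx -64.75$)
$o = -20$ ($o = -6 - 14 = -20$)
$z{\left(A \right)} = - 20 \sqrt{A}$
$\sqrt{z{\left(23 \right)} + C} = \sqrt{- 20 \sqrt{23} - \frac{259}{4}} = \sqrt{- \frac{259}{4} - 20 \sqrt{23}}$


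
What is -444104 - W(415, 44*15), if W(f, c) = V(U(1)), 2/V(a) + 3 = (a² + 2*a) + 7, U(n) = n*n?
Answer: -3108730/7 ≈ -4.4410e+5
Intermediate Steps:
U(n) = n²
V(a) = 2/(4 + a² + 2*a) (V(a) = 2/(-3 + ((a² + 2*a) + 7)) = 2/(-3 + (7 + a² + 2*a)) = 2/(4 + a² + 2*a))
W(f, c) = 2/7 (W(f, c) = 2/(4 + (1²)² + 2*1²) = 2/(4 + 1² + 2*1) = 2/(4 + 1 + 2) = 2/7)
-444104 - W(415, 44*15) = -444104 - 1*2/7 = -444104 - 2/7 = -3108730/7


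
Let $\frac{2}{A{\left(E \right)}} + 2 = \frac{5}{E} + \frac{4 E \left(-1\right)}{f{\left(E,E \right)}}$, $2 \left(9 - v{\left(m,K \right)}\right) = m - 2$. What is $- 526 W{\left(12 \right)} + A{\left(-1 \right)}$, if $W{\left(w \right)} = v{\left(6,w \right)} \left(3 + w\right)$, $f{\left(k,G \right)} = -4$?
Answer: $- \frac{220921}{4} \approx -55230.0$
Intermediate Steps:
$v{\left(m,K \right)} = 10 - \frac{m}{2}$ ($v{\left(m,K \right)} = 9 - \frac{m - 2}{2} = 9 - \frac{-2 + m}{2} = 9 - \left(-1 + \frac{m}{2}\right) = 10 - \frac{m}{2}$)
$W{\left(w \right)} = 21 + 7 w$ ($W{\left(w \right)} = \left(10 - 3\right) \left(3 + w\right) = 7 \left(3 + w\right) = 21 + 7 w$)
$A{\left(E \right)} = \frac{2}{-2 + E + \frac{5}{E}}$ ($A{\left(E \right)} = \frac{2}{-2 + \left(\frac{5}{E} + \frac{4 E \left(-1\right)}{-4}\right)} = \frac{2}{-2 + \left(\frac{5}{E} + - 4 E \left(- \frac{1}{4}\right)\right)} = \frac{2}{-2 + \left(\frac{5}{E} + E\right)} = \frac{2}{-2 + \left(E + \frac{5}{E}\right)} = \frac{2}{-2 + E + \frac{5}{E}}$)
$- 526 W{\left(12 \right)} + A{\left(-1 \right)} = - 526 \left(21 + 7 \cdot 12\right) + 2 \left(-1\right) \frac{1}{5 + \left(-1\right)^{2} - -2} = - 526 \left(21 + 84\right) + 2 \left(-1\right) \frac{1}{5 + 1 + 2} = \left(-526\right) 105 + 2 \left(-1\right) \frac{1}{8} = -55230 + 2 \left(-1\right) \frac{1}{8} = -55230 - \frac{1}{4} = - \frac{220921}{4}$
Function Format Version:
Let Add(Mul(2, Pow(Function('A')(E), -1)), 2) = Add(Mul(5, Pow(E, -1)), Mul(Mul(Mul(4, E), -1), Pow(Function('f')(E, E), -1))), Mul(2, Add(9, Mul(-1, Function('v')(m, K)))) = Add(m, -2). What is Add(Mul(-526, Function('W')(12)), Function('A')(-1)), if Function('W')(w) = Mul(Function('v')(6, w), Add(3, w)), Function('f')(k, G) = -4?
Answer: Rational(-220921, 4) ≈ -55230.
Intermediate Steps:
Function('v')(m, K) = Add(10, Mul(Rational(-1, 2), m)) (Function('v')(m, K) = Add(9, Mul(Rational(-1, 2), Add(m, -2))) = Add(9, Mul(Rational(-1, 2), Add(-2, m))) = Add(9, Add(1, Mul(Rational(-1, 2), m))) = Add(10, Mul(Rational(-1, 2), m)))
Function('W')(w) = Add(21, Mul(7, w)) (Function('W')(w) = Mul(Add(10, Mul(Rational(-1, 2), 6)), Add(3, w)) = Mul(Add(10, -3), Add(3, w)) = Mul(7, Add(3, w)) = Add(21, Mul(7, w)))
Function('A')(E) = Mul(2, Pow(Add(-2, E, Mul(5, Pow(E, -1))), -1)) (Function('A')(E) = Mul(2, Pow(Add(-2, Add(Mul(5, Pow(E, -1)), Mul(Mul(Mul(4, E), -1), Pow(-4, -1)))), -1)) = Mul(2, Pow(Add(-2, Add(Mul(5, Pow(E, -1)), Mul(Mul(-4, E), Rational(-1, 4)))), -1)) = Mul(2, Pow(Add(-2, Add(Mul(5, Pow(E, -1)), E)), -1)) = Mul(2, Pow(Add(-2, Add(E, Mul(5, Pow(E, -1)))), -1)) = Mul(2, Pow(Add(-2, E, Mul(5, Pow(E, -1))), -1)))
Add(Mul(-526, Function('W')(12)), Function('A')(-1)) = Add(Mul(-526, Add(21, Mul(7, 12))), Mul(2, -1, Pow(Add(5, Pow(-1, 2), Mul(-2, -1)), -1))) = Add(Mul(-526, Add(21, 84)), Mul(2, -1, Pow(Add(5, 1, 2), -1))) = Add(Mul(-526, 105), Mul(2, -1, Pow(8, -1))) = Add(-55230, Mul(2, -1, Rational(1, 8))) = Add(-55230, Rational(-1, 4)) = Rational(-220921, 4)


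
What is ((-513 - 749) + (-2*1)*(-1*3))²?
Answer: 1577536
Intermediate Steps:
((-513 - 749) + (-2*1)*(-1*3))² = (-1262 - 2*(-3))² = (-1262 + 6)² = (-1256)² = 1577536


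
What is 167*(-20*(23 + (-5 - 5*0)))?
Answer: -60120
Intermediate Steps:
167*(-20*(23 + (-5 - 5*0))) = 167*(-20*(23 + (-5 + 0))) = 167*(-20*(23 - 5)) = 167*(-20*18) = 167*(-360) = -60120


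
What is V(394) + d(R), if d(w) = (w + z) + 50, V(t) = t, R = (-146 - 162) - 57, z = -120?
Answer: -41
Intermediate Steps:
R = -365 (R = -308 - 57 = -365)
d(w) = -70 + w (d(w) = (w - 120) + 50 = (-120 + w) + 50 = -70 + w)
V(394) + d(R) = 394 + (-70 - 365) = 394 - 435 = -41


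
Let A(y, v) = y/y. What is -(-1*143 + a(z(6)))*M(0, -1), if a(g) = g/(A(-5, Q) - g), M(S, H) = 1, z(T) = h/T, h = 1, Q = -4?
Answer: 714/5 ≈ 142.80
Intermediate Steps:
A(y, v) = 1
z(T) = 1/T
a(g) = g/(1 - g)
-(-1*143 + a(z(6)))*M(0, -1) = -(-1*143 - 1/(6*(-1 + 1/6))) = -(-143 - 1*1/6/(-1 + 1/6)) = -(-143 - 1*1/6/(-5/6)) = -(-143 - 1*1/6*(-6/5)) = -(-143 + 1/5) = -(-714)/5 = -1*(-714/5) = 714/5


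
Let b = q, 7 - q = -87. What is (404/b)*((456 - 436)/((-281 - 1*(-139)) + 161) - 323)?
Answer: -1235634/893 ≈ -1383.7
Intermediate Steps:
q = 94 (q = 7 - 1*(-87) = 7 + 87 = 94)
b = 94
(404/b)*((456 - 436)/((-281 - 1*(-139)) + 161) - 323) = (404/94)*((456 - 436)/((-281 - 1*(-139)) + 161) - 323) = (404*(1/94))*(20/((-281 + 139) + 161) - 323) = 202*(20/(-142 + 161) - 323)/47 = 202*(20/19 - 323)/47 = (202/47)*(-6117/19) = -1235634/893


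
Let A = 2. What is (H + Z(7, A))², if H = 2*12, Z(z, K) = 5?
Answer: 841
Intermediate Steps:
H = 24
(H + Z(7, A))² = (24 + 5)² = 29² = 841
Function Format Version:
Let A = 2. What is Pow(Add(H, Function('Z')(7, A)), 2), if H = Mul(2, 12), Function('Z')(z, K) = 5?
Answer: 841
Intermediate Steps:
H = 24
Pow(Add(H, Function('Z')(7, A)), 2) = Pow(Add(24, 5), 2) = Pow(29, 2) = 841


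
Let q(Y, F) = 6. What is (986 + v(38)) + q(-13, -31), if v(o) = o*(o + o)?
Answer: 3880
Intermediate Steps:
v(o) = 2*o² (v(o) = o*(2*o) = 2*o²)
(986 + v(38)) + q(-13, -31) = (986 + 2*38²) + 6 = (986 + 2*1444) + 6 = (986 + 2888) + 6 = 3874 + 6 = 3880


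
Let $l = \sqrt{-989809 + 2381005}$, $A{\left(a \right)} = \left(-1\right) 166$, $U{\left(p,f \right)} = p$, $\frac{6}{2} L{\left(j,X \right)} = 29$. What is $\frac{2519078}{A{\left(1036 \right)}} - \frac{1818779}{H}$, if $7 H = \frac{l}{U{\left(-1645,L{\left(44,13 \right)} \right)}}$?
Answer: $- \frac{1259539}{83} + \frac{20943240185 \sqrt{347799}}{695598} \approx 1.7741 \cdot 10^{7}$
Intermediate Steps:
$L{\left(j,X \right)} = \frac{29}{3}$ ($L{\left(j,X \right)} = \frac{1}{3} \cdot 29 = \frac{29}{3}$)
$A{\left(a \right)} = -166$
$l = 2 \sqrt{347799}$ ($l = \sqrt{1391196} = 2 \sqrt{347799} \approx 1179.5$)
$H = - \frac{2 \sqrt{347799}}{11515}$ ($H = \frac{2 \sqrt{347799} \frac{1}{-1645}}{7} = \frac{2 \sqrt{347799} \left(- \frac{1}{1645}\right)}{7} = \frac{\left(- \frac{2}{1645}\right) \sqrt{347799}}{7} = - \frac{2 \sqrt{347799}}{11515} \approx -0.10243$)
$\frac{2519078}{A{\left(1036 \right)}} - \frac{1818779}{H} = \frac{2519078}{-166} - \frac{1818779}{\left(- \frac{2}{11515}\right) \sqrt{347799}} = 2519078 \left(- \frac{1}{166}\right) - 1818779 \left(- \frac{11515 \sqrt{347799}}{695598}\right) = - \frac{1259539}{83} + \frac{20943240185 \sqrt{347799}}{695598}$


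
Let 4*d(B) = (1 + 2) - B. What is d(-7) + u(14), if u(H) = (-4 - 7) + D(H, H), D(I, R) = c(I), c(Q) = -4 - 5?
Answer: -35/2 ≈ -17.500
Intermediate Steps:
c(Q) = -9
D(I, R) = -9
u(H) = -20 (u(H) = (-4 - 7) - 9 = -11 - 9 = -20)
d(B) = ¾ - B/4 (d(B) = ((1 + 2) - B)/4 = (3 - B)/4 = ¾ - B/4)
d(-7) + u(14) = (¾ - ¼*(-7)) - 20 = (¾ + 7/4) - 20 = 5/2 - 20 = -35/2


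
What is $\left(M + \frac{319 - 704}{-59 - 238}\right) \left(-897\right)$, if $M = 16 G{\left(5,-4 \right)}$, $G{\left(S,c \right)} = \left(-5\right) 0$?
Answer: $- \frac{10465}{9} \approx -1162.8$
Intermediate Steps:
$G{\left(S,c \right)} = 0$
$M = 0$ ($M = 16 \cdot 0 = 0$)
$\left(M + \frac{319 - 704}{-59 - 238}\right) \left(-897\right) = \left(0 + \frac{319 - 704}{-59 - 238}\right) \left(-897\right) = \left(0 - \frac{385}{-297}\right) \left(-897\right) = \left(0 - - \frac{35}{27}\right) \left(-897\right) = \left(0 + \frac{35}{27}\right) \left(-897\right) = \frac{35}{27} \left(-897\right) = - \frac{10465}{9}$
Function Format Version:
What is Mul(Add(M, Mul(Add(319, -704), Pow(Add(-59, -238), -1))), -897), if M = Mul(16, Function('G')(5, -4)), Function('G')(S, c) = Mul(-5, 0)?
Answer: Rational(-10465, 9) ≈ -1162.8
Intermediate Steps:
Function('G')(S, c) = 0
M = 0 (M = Mul(16, 0) = 0)
Mul(Add(M, Mul(Add(319, -704), Pow(Add(-59, -238), -1))), -897) = Mul(Add(0, Mul(Add(319, -704), Pow(Add(-59, -238), -1))), -897) = Mul(Add(0, Mul(-385, Pow(-297, -1))), -897) = Mul(Add(0, Mul(-385, Rational(-1, 297))), -897) = Mul(Add(0, Rational(35, 27)), -897) = Mul(Rational(35, 27), -897) = Rational(-10465, 9)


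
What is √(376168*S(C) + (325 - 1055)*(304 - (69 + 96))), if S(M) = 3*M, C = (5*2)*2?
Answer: √22468610 ≈ 4740.1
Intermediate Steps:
C = 20 (C = 10*2 = 20)
√(376168*S(C) + (325 - 1055)*(304 - (69 + 96))) = √(376168*(3*20) + (325 - 1055)*(304 - (69 + 96))) = √(376168*60 - 730*(304 - 1*165)) = √(22570080 - 730*(304 - 165)) = √(22570080 - 730*139) = √(22570080 - 101470) = √22468610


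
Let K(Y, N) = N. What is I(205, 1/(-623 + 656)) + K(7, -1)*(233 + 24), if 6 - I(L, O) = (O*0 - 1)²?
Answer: -252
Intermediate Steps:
I(L, O) = 5 (I(L, O) = 6 - (O*0 - 1)² = 6 - (0 - 1)² = 6 - 1*(-1)² = 6 - 1*1 = 6 - 1 = 5)
I(205, 1/(-623 + 656)) + K(7, -1)*(233 + 24) = 5 - (233 + 24) = 5 - 1*257 = 5 - 257 = -252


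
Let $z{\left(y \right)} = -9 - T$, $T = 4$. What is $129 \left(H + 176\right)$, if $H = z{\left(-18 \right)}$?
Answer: $21027$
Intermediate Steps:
$z{\left(y \right)} = -13$ ($z{\left(y \right)} = -9 - 4 = -13$)
$H = -13$
$129 \left(H + 176\right) = 129 \left(-13 + 176\right) = 129 \cdot 163 = 21027$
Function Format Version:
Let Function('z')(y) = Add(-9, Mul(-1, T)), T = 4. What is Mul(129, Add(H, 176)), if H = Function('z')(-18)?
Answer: 21027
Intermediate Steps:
Function('z')(y) = -13 (Function('z')(y) = Add(-9, Mul(-1, 4)) = Add(-9, -4) = -13)
H = -13
Mul(129, Add(H, 176)) = Mul(129, Add(-13, 176)) = Mul(129, 163) = 21027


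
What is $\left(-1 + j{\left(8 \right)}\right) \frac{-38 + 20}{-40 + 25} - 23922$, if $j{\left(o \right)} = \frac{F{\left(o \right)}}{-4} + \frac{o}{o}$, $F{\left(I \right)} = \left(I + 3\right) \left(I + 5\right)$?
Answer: $- \frac{239649}{10} \approx -23965.0$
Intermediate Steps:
$F{\left(I \right)} = \left(3 + I\right) \left(5 + I\right)$
$j{\left(o \right)} = - \frac{11}{4} - 2 o - \frac{o^{2}}{4}$ ($j{\left(o \right)} = \frac{15 + o^{2} + 8 o}{-4} + \frac{o}{o} = \left(15 + o^{2} + 8 o\right) \left(- \frac{1}{4}\right) + 1 = \left(- \frac{15}{4} - 2 o - \frac{o^{2}}{4}\right) + 1 = - \frac{11}{4} - 2 o - \frac{o^{2}}{4}$)
$\left(-1 + j{\left(8 \right)}\right) \frac{-38 + 20}{-40 + 25} - 23922 = \left(-1 - \left(\frac{75}{4} + 16\right)\right) \frac{-38 + 20}{-40 + 25} - 23922 = \left(-1 - \frac{139}{4}\right) \left(- \frac{18}{-15}\right) - 23922 = \left(-1 - \frac{139}{4}\right) \left(\left(-18\right) \left(- \frac{1}{15}\right)\right) - 23922 = \left(-1 - \frac{139}{4}\right) \frac{6}{5} - 23922 = \left(- \frac{143}{4}\right) \frac{6}{5} - 23922 = - \frac{429}{10} - 23922 = - \frac{239649}{10}$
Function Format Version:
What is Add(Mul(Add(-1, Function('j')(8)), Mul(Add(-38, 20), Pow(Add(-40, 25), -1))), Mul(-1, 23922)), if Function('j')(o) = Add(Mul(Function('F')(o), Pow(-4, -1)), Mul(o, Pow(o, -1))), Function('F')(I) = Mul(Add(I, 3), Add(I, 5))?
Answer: Rational(-239649, 10) ≈ -23965.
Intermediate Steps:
Function('F')(I) = Mul(Add(3, I), Add(5, I))
Function('j')(o) = Add(Rational(-11, 4), Mul(-2, o), Mul(Rational(-1, 4), Pow(o, 2))) (Function('j')(o) = Add(Mul(Add(15, Pow(o, 2), Mul(8, o)), Pow(-4, -1)), Mul(o, Pow(o, -1))) = Add(Mul(Add(15, Pow(o, 2), Mul(8, o)), Rational(-1, 4)), 1) = Add(Add(Rational(-15, 4), Mul(-2, o), Mul(Rational(-1, 4), Pow(o, 2))), 1) = Add(Rational(-11, 4), Mul(-2, o), Mul(Rational(-1, 4), Pow(o, 2))))
Add(Mul(Add(-1, Function('j')(8)), Mul(Add(-38, 20), Pow(Add(-40, 25), -1))), Mul(-1, 23922)) = Add(Mul(Add(-1, Add(Rational(-11, 4), Mul(-2, 8), Mul(Rational(-1, 4), Pow(8, 2)))), Mul(Add(-38, 20), Pow(Add(-40, 25), -1))), Mul(-1, 23922)) = Add(Mul(Add(-1, Add(Rational(-11, 4), -16, Mul(Rational(-1, 4), 64))), Mul(-18, Pow(-15, -1))), -23922) = Add(Mul(Add(-1, Add(Rational(-11, 4), -16, -16)), Mul(-18, Rational(-1, 15))), -23922) = Add(Mul(Add(-1, Rational(-139, 4)), Rational(6, 5)), -23922) = Add(Mul(Rational(-143, 4), Rational(6, 5)), -23922) = Add(Rational(-429, 10), -23922) = Rational(-239649, 10)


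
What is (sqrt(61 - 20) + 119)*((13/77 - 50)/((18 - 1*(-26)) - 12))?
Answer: -65229/352 - 3837*sqrt(41)/2464 ≈ -195.28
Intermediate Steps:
(sqrt(61 - 20) + 119)*((13/77 - 50)/((18 - 1*(-26)) - 12)) = (sqrt(41) + 119)*((13*(1/77) - 50)/((18 + 26) - 12)) = (119 + sqrt(41))*((13/77 - 50)/(44 - 12)) = (119 + sqrt(41))*(-3837/77/32) = (119 + sqrt(41))*(-3837/77*1/32) = (119 + sqrt(41))*(-3837/2464) = -65229/352 - 3837*sqrt(41)/2464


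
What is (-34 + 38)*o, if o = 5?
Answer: 20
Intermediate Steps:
(-34 + 38)*o = (-34 + 38)*5 = 4*5 = 20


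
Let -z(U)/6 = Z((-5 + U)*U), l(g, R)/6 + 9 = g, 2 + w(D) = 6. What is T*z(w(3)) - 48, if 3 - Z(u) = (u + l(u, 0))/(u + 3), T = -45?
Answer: -21378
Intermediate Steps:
w(D) = 4 (w(D) = -2 + 6 = 4)
l(g, R) = -54 + 6*g
Z(u) = 3 - (-54 + 7*u)/(3 + u) (Z(u) = 3 - (u + (-54 + 6*u))/(u + 3) = 3 - (-54 + 7*u)/(3 + u))
z(U) = -6*(63 - 4*U*(-5 + U))/(3 + U*(-5 + U)) (z(U) = -6*(63 - 4*(-5 + U)*U)/(3 + (-5 + U)*U) = -6*(63 - 4*U*(-5 + U))/(3 + U*(-5 + U)))
T*z(w(3)) - 48 = -270*(-63 + 4*4*(-5 + 4))/(3 + 4*(-5 + 4)) - 48 = -270*(-63 + 4*4*(-1))/(3 + 4*(-1)) - 48 = -270*(-63 - 16)/(3 - 4) - 48 = -270*(-79)/(-1) - 48 = -270*(-1)*(-79) - 48 = -45*474 - 48 = -21330 - 48 = -21378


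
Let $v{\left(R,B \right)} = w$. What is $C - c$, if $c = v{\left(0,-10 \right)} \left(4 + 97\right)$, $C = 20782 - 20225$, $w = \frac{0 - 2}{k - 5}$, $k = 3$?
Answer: $456$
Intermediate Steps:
$w = 1$ ($w = \frac{0 - 2}{3 - 5} = - \frac{2}{-2} = \left(-2\right) \left(- \frac{1}{2}\right) = 1$)
$v{\left(R,B \right)} = 1$
$C = 557$
$c = 101$ ($c = 1 \left(4 + 97\right) = 1 \cdot 101 = 101$)
$C - c = 557 - 101 = 456$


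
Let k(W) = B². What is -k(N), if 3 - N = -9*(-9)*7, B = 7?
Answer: -49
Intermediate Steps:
N = -564 (N = 3 - (-9*(-9))*7 = 3 - 81*7 = 3 - 1*567 = 3 - 567 = -564)
k(W) = 49 (k(W) = 7² = 49)
-k(N) = -1*49 = -49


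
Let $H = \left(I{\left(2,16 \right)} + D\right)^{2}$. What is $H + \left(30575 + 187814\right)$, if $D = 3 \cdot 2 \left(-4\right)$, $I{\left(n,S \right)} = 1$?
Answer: $218918$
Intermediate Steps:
$D = -24$ ($D = 6 \left(-4\right) = -24$)
$H = 529$ ($H = \left(1 - 24\right)^{2} = \left(-23\right)^{2} = 529$)
$H + \left(30575 + 187814\right) = 529 + \left(30575 + 187814\right) = 529 + 218389 = 218918$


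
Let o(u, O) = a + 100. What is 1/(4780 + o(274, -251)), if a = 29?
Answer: 1/4909 ≈ 0.00020371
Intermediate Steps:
o(u, O) = 129 (o(u, O) = 29 + 100 = 129)
1/(4780 + o(274, -251)) = 1/(4780 + 129) = 1/4909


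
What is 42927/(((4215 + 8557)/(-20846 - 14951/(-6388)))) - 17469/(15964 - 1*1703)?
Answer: -81513021131807643/1163519850896 ≈ -70057.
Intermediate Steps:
42927/(((4215 + 8557)/(-20846 - 14951/(-6388)))) - 17469/(15964 - 1*1703) = 42927/((12772/(-20846 - 14951*(-1/6388)))) - 17469/(15964 - 1703) = 42927/((12772/(-20846 + 14951/6388))) - 17469/14261 = 42927/((12772/(-133149297/6388))) - 17469*1/14261 = 42927/((12772*(-6388/133149297))) - 17469/14261 = 42927/(-81587536/133149297) - 17469/14261 = 42927*(-133149297/81587536) - 17469/14261 = -5715699872319/81587536 - 17469/14261 = -81513021131807643/1163519850896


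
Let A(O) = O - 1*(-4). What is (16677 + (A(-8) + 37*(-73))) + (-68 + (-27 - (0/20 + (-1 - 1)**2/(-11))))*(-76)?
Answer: 232808/11 ≈ 21164.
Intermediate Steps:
A(O) = 4 + O (A(O) = O + 4 = 4 + O)
(16677 + (A(-8) + 37*(-73))) + (-68 + (-27 - (0/20 + (-1 - 1)**2/(-11))))*(-76) = (16677 + ((4 - 8) + 37*(-73))) + (-68 + (-27 - (0/20 + (-1 - 1)**2/(-11))))*(-76) = (16677 + (-4 - 2701)) + (-68 + (-27 - (0*(1/20) + (-2)**2*(-1/11))))*(-76) = (16677 - 2705) + (-68 + (-27 - (0 + 4*(-1/11))))*(-76) = 13972 + (-68 + (-27 - (0 - 4/11)))*(-76) = 13972 + (-68 + (-27 - 1*(-4/11)))*(-76) = 13972 + (-68 + (-27 + 4/11))*(-76) = 13972 + (-68 - 293/11)*(-76) = 13972 - 1041/11*(-76) = 13972 + 79116/11 = 232808/11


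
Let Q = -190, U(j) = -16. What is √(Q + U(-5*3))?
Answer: I*√206 ≈ 14.353*I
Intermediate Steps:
√(Q + U(-5*3)) = √(-190 - 16) = √(-206) = I*√206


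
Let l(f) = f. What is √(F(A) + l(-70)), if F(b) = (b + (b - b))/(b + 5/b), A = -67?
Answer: I*√1393548954/4494 ≈ 8.3067*I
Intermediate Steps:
F(b) = b/(b + 5/b) (F(b) = (b + 0)/(b + 5/b) = b/(b + 5/b))
√(F(A) + l(-70)) = √((-67)²/(5 + (-67)²) - 70) = √(4489/(5 + 4489) - 70) = √(4489/4494 - 70) = √(-310091/4494) = I*√1393548954/4494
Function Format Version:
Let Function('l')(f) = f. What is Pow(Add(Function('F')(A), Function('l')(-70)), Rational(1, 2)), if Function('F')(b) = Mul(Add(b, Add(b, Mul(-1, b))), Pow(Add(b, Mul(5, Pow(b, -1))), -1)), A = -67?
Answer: Mul(Rational(1, 4494), I, Pow(1393548954, Rational(1, 2))) ≈ Mul(8.3067, I)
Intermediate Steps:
Function('F')(b) = Mul(b, Pow(Add(b, Mul(5, Pow(b, -1))), -1)) (Function('F')(b) = Mul(Add(b, 0), Pow(Add(b, Mul(5, Pow(b, -1))), -1)) = Mul(b, Pow(Add(b, Mul(5, Pow(b, -1))), -1)))
Pow(Add(Function('F')(A), Function('l')(-70)), Rational(1, 2)) = Pow(Add(Mul(Pow(-67, 2), Pow(Add(5, Pow(-67, 2)), -1)), -70), Rational(1, 2)) = Pow(Add(Mul(4489, Pow(Add(5, 4489), -1)), -70), Rational(1, 2)) = Pow(Add(Mul(4489, Pow(4494, -1)), -70), Rational(1, 2)) = Pow(Add(Mul(4489, Rational(1, 4494)), -70), Rational(1, 2)) = Pow(Add(Rational(4489, 4494), -70), Rational(1, 2)) = Pow(Rational(-310091, 4494), Rational(1, 2)) = Mul(Rational(1, 4494), I, Pow(1393548954, Rational(1, 2)))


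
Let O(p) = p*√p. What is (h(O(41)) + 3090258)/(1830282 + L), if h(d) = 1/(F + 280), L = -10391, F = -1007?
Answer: 2246617565/1323060757 ≈ 1.6980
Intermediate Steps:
O(p) = p^(3/2)
h(d) = -1/727 (h(d) = 1/(-1007 + 280) = 1/(-727) = -1/727)
(h(O(41)) + 3090258)/(1830282 + L) = (-1/727 + 3090258)/(1830282 - 10391) = (2246617565/727)/1819891 = (2246617565/727)*(1/1819891) = 2246617565/1323060757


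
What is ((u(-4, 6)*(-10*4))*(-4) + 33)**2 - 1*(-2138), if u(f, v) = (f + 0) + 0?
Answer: 370587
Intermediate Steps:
u(f, v) = f (u(f, v) = f + 0 = f)
((u(-4, 6)*(-10*4))*(-4) + 33)**2 - 1*(-2138) = (-(-8)*5*4*(-4) + 33)**2 - 1*(-2138) = (-(-8)*20*(-4) + 33)**2 + 2138 = (-4*(-40)*(-4) + 33)**2 + 2138 = (160*(-4) + 33)**2 + 2138 = (-640 + 33)**2 + 2138 = (-607)**2 + 2138 = 368449 + 2138 = 370587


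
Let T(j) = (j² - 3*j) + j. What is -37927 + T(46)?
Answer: -35903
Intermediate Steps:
T(j) = j² - 2*j
-37927 + T(46) = -37927 + 46*(-2 + 46) = -37927 + 46*44 = -37927 + 2024 = -35903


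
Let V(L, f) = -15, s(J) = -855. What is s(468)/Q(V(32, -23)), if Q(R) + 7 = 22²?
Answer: -95/53 ≈ -1.7925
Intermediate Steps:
Q(R) = 477 (Q(R) = -7 + 22² = -7 + 484 = 477)
s(468)/Q(V(32, -23)) = -855/477 = -855*1/477 = -95/53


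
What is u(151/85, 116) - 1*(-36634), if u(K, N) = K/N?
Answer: 361211391/9860 ≈ 36634.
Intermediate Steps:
u(151/85, 116) - 1*(-36634) = (151/85)/116 - 1*(-36634) = (151*(1/85))*(1/116) + 36634 = (151/85)*(1/116) + 36634 = 151/9860 + 36634 = 361211391/9860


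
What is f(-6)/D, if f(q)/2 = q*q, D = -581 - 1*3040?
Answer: -24/1207 ≈ -0.019884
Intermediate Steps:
D = -3621 (D = -581 - 3040 = -3621)
f(q) = 2*q**2 (f(q) = 2*(q*q) = 2*q**2)
f(-6)/D = (2*(-6)**2)/(-3621) = (2*36)*(-1/3621) = 72*(-1/3621) = -24/1207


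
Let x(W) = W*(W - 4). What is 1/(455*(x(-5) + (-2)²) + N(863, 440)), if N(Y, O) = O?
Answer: 1/22735 ≈ 4.3985e-5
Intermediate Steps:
x(W) = W*(-4 + W)
1/(455*(x(-5) + (-2)²) + N(863, 440)) = 1/(455*(-5*(-4 - 5) + (-2)²) + 440) = 1/(455*(-5*(-9) + 4) + 440) = 1/(455*(45 + 4) + 440) = 1/(455*49 + 440) = 1/(22295 + 440) = 1/22735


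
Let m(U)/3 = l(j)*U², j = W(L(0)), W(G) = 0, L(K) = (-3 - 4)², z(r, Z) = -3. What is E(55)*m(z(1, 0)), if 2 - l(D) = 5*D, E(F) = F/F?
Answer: 54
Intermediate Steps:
E(F) = 1
L(K) = 49 (L(K) = (-7)² = 49)
j = 0
l(D) = 2 - 5*D
m(U) = 6*U² (m(U) = 3*((2 - 5*0)*U²) = 3*((2 + 0)*U²) = 3*(2*U²) = 6*U²)
E(55)*m(z(1, 0)) = 1*(6*(-3)²) = 1*(6*9) = 1*54 = 54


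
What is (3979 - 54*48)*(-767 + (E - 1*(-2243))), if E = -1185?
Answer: 403617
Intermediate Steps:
(3979 - 54*48)*(-767 + (E - 1*(-2243))) = (3979 - 54*48)*(-767 + (-1185 - 1*(-2243))) = (3979 - 2592)*(-767 + (-1185 + 2243)) = 1387*(-767 + 1058) = 1387*291 = 403617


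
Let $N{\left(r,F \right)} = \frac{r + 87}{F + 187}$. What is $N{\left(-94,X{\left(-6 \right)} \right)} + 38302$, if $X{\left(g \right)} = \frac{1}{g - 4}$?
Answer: $\frac{10226624}{267} \approx 38302.0$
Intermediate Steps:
$X{\left(g \right)} = \frac{1}{-4 + g}$
$N{\left(r,F \right)} = \frac{87 + r}{187 + F}$
$N{\left(-94,X{\left(-6 \right)} \right)} + 38302 = \frac{87 - 94}{187 + \frac{1}{-4 - 6}} + 38302 = \frac{1}{187 + \frac{1}{-10}} \left(-7\right) + 38302 = \frac{1}{187 - \frac{1}{10}} \left(-7\right) + 38302 = \frac{1}{\frac{1869}{10}} \left(-7\right) + 38302 = \frac{10}{1869} \left(-7\right) + 38302 = - \frac{10}{267} + 38302 = \frac{10226624}{267}$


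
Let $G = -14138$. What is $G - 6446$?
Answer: $-20584$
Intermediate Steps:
$G - 6446 = -14138 - 6446 = -20584$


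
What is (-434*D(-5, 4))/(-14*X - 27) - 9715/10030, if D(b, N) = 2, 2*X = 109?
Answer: 103119/792370 ≈ 0.13014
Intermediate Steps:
X = 109/2 (X = (1/2)*109 = 109/2 ≈ 54.500)
(-434*D(-5, 4))/(-14*X - 27) - 9715/10030 = (-434*2)/(-14*109/2 - 27) - 9715/10030 = -868/(-763 - 27) - 9715*1/10030 = -868/(-790) - 1943/2006 = -868*(-1/790) - 1943/2006 = 434/395 - 1943/2006 = 103119/792370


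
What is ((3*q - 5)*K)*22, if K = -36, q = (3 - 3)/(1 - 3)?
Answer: 3960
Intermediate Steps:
q = 0 (q = 0/(-2) = 0*(-½) = 0)
((3*q - 5)*K)*22 = ((3*0 - 5)*(-36))*22 = ((0 - 5)*(-36))*22 = -5*(-36)*22 = 180*22 = 3960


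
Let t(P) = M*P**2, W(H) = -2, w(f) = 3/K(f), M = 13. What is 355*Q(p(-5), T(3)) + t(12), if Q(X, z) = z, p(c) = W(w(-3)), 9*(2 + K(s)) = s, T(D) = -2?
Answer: 1162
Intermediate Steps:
K(s) = -2 + s/9
w(f) = 3/(-2 + f/9)
p(c) = -2
t(P) = 13*P**2
355*Q(p(-5), T(3)) + t(12) = 355*(-2) + 13*12**2 = -710 + 13*144 = -710 + 1872 = 1162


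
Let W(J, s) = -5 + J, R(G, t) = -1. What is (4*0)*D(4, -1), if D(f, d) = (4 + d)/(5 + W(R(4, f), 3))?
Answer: 0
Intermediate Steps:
D(f, d) = -4 - d (D(f, d) = (4 + d)/(5 + (-5 - 1)) = (4 + d)/(5 - 6) = (4 + d)/(-1) = (4 + d)*(-1) = -4 - d)
(4*0)*D(4, -1) = (4*0)*(-4 - 1*(-1)) = 0*(-4 + 1) = 0*(-3) = 0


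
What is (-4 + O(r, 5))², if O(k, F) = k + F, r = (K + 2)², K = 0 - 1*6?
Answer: 289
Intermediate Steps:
K = -6 (K = 0 - 6 = -6)
r = 16 (r = (-6 + 2)² = (-4)² = 16)
O(k, F) = F + k
(-4 + O(r, 5))² = (-4 + (5 + 16))² = (-4 + 21)² = 17² = 289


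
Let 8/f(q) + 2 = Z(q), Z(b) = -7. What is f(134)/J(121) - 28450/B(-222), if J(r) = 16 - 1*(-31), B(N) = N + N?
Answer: 2005133/31302 ≈ 64.058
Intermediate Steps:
f(q) = -8/9 (f(q) = 8/(-2 - 7) = 8/(-9) = 8*(-1/9) = -8/9)
B(N) = 2*N
J(r) = 47 (J(r) = 16 + 31 = 47)
f(134)/J(121) - 28450/B(-222) = -8/9/47 - 28450/(2*(-222)) = -8/9*1/47 - 28450/(-444) = -8/423 - 28450*(-1/444) = -8/423 + 14225/222 = 2005133/31302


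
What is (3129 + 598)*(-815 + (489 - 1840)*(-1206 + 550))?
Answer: 3300038607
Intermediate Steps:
(3129 + 598)*(-815 + (489 - 1840)*(-1206 + 550)) = 3727*(-815 - 1351*(-656)) = 3727*(-815 + 886256) = 3727*885441 = 3300038607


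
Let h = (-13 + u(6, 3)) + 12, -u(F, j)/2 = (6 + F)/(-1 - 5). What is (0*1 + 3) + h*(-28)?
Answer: -81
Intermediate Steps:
u(F, j) = 2 + F/3 (u(F, j) = -2*(6 + F)/(-1 - 5) = -2*(6 + F)/(-6) = -2*(6 + F)*(-1)/6 = -2*(-1 - F/6) = 2 + F/3)
h = 3 (h = (-13 + (2 + (⅓)*6)) + 12 = (-13 + (2 + 2)) + 12 = (-13 + 4) + 12 = -9 + 12 = 3)
(0*1 + 3) + h*(-28) = (0*1 + 3) + 3*(-28) = (0 + 3) - 84 = 3 - 84 = -81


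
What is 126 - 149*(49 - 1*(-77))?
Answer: -18648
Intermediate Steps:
126 - 149*(49 - 1*(-77)) = 126 - 149*(49 + 77) = 126 - 149*126 = 126 - 18774 = -18648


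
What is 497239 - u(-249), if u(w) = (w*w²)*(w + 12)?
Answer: -3658367774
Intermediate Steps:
u(w) = w³*(12 + w)
497239 - u(-249) = 497239 - (-249)³*(12 - 249) = 497239 - (-15438249)*(-237) = 497239 - 1*3658865013 = 497239 - 3658865013 = -3658367774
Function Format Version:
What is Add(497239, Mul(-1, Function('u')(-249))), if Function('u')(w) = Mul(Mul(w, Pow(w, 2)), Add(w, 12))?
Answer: -3658367774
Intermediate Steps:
Function('u')(w) = Mul(Pow(w, 3), Add(12, w))
Add(497239, Mul(-1, Function('u')(-249))) = Add(497239, Mul(-1, Mul(Pow(-249, 3), Add(12, -249)))) = Add(497239, Mul(-1, Mul(-15438249, -237))) = Add(497239, Mul(-1, 3658865013)) = Add(497239, -3658865013) = -3658367774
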